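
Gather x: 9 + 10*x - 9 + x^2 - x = x^2 + 9*x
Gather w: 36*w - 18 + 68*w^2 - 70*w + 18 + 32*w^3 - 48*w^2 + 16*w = 32*w^3 + 20*w^2 - 18*w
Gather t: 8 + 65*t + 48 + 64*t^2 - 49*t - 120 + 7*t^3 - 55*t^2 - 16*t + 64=7*t^3 + 9*t^2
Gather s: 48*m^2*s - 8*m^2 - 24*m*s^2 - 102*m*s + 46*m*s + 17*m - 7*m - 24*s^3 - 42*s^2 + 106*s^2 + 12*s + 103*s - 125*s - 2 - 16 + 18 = -8*m^2 + 10*m - 24*s^3 + s^2*(64 - 24*m) + s*(48*m^2 - 56*m - 10)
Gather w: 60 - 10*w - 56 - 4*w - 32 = -14*w - 28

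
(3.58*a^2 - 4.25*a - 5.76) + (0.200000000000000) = 3.58*a^2 - 4.25*a - 5.56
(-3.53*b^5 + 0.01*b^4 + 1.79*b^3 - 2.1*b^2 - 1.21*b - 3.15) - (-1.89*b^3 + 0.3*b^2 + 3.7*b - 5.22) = -3.53*b^5 + 0.01*b^4 + 3.68*b^3 - 2.4*b^2 - 4.91*b + 2.07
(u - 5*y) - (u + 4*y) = -9*y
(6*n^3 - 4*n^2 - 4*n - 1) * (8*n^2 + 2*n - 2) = 48*n^5 - 20*n^4 - 52*n^3 - 8*n^2 + 6*n + 2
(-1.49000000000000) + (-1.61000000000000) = -3.10000000000000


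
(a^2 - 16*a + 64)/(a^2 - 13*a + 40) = (a - 8)/(a - 5)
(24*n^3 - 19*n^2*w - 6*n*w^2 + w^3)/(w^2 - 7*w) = (24*n^3 - 19*n^2*w - 6*n*w^2 + w^3)/(w*(w - 7))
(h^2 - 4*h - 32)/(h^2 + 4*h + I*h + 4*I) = (h - 8)/(h + I)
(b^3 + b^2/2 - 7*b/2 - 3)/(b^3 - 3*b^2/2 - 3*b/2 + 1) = (2*b + 3)/(2*b - 1)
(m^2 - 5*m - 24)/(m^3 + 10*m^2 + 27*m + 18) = (m - 8)/(m^2 + 7*m + 6)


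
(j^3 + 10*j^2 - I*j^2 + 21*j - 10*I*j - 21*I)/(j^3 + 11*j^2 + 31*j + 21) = (j - I)/(j + 1)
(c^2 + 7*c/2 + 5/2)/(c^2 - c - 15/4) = 2*(2*c^2 + 7*c + 5)/(4*c^2 - 4*c - 15)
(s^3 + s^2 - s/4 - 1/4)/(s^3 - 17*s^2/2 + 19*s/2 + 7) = (2*s^2 + s - 1)/(2*(s^2 - 9*s + 14))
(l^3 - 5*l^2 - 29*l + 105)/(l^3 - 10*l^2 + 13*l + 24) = (l^2 - 2*l - 35)/(l^2 - 7*l - 8)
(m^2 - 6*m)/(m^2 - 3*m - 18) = m/(m + 3)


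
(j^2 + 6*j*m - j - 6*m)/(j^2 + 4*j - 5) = (j + 6*m)/(j + 5)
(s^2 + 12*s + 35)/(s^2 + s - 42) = (s + 5)/(s - 6)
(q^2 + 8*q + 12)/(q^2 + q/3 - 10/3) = 3*(q + 6)/(3*q - 5)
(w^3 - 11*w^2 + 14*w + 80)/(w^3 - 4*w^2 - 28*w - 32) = (w - 5)/(w + 2)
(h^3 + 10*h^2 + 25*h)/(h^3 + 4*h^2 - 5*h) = (h + 5)/(h - 1)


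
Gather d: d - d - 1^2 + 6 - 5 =0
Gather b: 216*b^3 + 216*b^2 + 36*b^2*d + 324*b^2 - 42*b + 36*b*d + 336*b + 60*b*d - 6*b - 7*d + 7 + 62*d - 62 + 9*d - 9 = 216*b^3 + b^2*(36*d + 540) + b*(96*d + 288) + 64*d - 64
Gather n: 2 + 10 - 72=-60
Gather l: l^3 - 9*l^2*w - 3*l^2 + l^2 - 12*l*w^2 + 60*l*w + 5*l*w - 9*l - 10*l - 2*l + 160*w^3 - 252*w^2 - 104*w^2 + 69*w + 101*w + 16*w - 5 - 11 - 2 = l^3 + l^2*(-9*w - 2) + l*(-12*w^2 + 65*w - 21) + 160*w^3 - 356*w^2 + 186*w - 18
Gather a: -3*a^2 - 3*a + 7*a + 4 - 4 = -3*a^2 + 4*a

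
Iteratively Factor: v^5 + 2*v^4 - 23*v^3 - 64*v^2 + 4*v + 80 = (v + 2)*(v^4 - 23*v^2 - 18*v + 40) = (v - 1)*(v + 2)*(v^3 + v^2 - 22*v - 40) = (v - 1)*(v + 2)^2*(v^2 - v - 20) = (v - 1)*(v + 2)^2*(v + 4)*(v - 5)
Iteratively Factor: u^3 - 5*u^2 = (u)*(u^2 - 5*u) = u*(u - 5)*(u)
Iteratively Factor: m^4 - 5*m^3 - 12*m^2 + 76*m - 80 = (m + 4)*(m^3 - 9*m^2 + 24*m - 20) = (m - 5)*(m + 4)*(m^2 - 4*m + 4) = (m - 5)*(m - 2)*(m + 4)*(m - 2)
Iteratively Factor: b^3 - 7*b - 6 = (b - 3)*(b^2 + 3*b + 2) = (b - 3)*(b + 2)*(b + 1)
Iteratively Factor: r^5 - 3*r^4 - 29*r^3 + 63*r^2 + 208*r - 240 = (r - 5)*(r^4 + 2*r^3 - 19*r^2 - 32*r + 48) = (r - 5)*(r + 3)*(r^3 - r^2 - 16*r + 16) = (r - 5)*(r - 1)*(r + 3)*(r^2 - 16) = (r - 5)*(r - 4)*(r - 1)*(r + 3)*(r + 4)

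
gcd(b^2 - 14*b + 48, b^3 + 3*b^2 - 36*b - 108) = b - 6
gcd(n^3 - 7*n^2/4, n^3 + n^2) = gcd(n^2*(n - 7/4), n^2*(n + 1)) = n^2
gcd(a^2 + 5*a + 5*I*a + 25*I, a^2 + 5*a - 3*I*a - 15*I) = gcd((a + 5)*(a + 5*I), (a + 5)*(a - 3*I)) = a + 5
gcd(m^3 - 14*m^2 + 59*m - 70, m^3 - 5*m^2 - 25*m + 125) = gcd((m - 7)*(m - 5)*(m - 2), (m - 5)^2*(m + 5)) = m - 5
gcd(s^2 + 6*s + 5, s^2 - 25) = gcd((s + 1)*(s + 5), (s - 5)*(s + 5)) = s + 5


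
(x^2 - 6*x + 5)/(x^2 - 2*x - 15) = (x - 1)/(x + 3)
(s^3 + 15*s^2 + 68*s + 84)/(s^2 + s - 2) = (s^2 + 13*s + 42)/(s - 1)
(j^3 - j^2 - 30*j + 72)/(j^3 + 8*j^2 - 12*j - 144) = (j - 3)/(j + 6)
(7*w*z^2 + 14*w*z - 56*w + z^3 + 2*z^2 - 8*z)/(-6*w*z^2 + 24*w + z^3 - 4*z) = (7*w*z + 28*w + z^2 + 4*z)/(-6*w*z - 12*w + z^2 + 2*z)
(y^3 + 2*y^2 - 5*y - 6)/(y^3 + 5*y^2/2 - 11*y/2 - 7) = 2*(y + 3)/(2*y + 7)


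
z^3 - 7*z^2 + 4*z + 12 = (z - 6)*(z - 2)*(z + 1)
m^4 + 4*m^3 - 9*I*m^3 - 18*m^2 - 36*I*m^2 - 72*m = m*(m + 4)*(m - 6*I)*(m - 3*I)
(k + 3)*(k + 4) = k^2 + 7*k + 12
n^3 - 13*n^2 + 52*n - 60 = (n - 6)*(n - 5)*(n - 2)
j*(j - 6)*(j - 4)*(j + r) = j^4 + j^3*r - 10*j^3 - 10*j^2*r + 24*j^2 + 24*j*r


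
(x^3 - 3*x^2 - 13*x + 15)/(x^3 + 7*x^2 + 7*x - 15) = (x - 5)/(x + 5)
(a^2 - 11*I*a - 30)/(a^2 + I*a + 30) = (a - 6*I)/(a + 6*I)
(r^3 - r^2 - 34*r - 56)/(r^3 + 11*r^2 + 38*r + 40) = (r - 7)/(r + 5)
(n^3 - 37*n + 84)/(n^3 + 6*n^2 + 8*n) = (n^3 - 37*n + 84)/(n*(n^2 + 6*n + 8))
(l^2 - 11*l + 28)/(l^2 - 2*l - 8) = (l - 7)/(l + 2)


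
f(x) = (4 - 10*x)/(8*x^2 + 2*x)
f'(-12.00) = 0.01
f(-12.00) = 0.11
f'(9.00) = 0.01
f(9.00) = -0.13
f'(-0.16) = 323.11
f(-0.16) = -48.61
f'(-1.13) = 2.63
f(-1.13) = 1.92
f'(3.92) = 0.06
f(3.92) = -0.27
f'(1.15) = 0.15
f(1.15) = -0.58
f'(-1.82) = 0.71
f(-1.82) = 0.97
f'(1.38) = 0.17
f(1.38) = -0.54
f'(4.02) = 0.05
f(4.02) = -0.26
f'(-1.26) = 1.93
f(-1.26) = 1.63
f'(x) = (4 - 10*x)*(-16*x - 2)/(8*x^2 + 2*x)^2 - 10/(8*x^2 + 2*x)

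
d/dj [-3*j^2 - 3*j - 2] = -6*j - 3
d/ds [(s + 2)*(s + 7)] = 2*s + 9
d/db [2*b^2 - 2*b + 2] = 4*b - 2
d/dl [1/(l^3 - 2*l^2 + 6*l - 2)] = (-3*l^2 + 4*l - 6)/(l^3 - 2*l^2 + 6*l - 2)^2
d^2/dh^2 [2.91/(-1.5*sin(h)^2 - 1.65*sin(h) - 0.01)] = (26.19*sin(h)^4 + 21.60675*sin(h)^3 - 31.537125*sin(h)^2 - 43.261515*sin(h) - 15.75765)/(1.5*sin(h)^2 + 1.65*sin(h) + 0.01)^3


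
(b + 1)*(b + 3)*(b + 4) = b^3 + 8*b^2 + 19*b + 12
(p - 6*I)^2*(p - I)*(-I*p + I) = -I*p^4 - 13*p^3 + I*p^3 + 13*p^2 + 48*I*p^2 + 36*p - 48*I*p - 36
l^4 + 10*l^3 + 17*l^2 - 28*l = l*(l - 1)*(l + 4)*(l + 7)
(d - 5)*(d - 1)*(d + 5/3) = d^3 - 13*d^2/3 - 5*d + 25/3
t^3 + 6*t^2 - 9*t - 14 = (t - 2)*(t + 1)*(t + 7)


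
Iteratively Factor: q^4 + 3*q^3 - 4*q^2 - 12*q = (q + 3)*(q^3 - 4*q) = (q + 2)*(q + 3)*(q^2 - 2*q) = q*(q + 2)*(q + 3)*(q - 2)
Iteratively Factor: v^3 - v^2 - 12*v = (v)*(v^2 - v - 12) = v*(v + 3)*(v - 4)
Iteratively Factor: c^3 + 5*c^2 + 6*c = (c)*(c^2 + 5*c + 6) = c*(c + 3)*(c + 2)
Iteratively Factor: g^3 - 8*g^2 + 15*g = (g)*(g^2 - 8*g + 15) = g*(g - 3)*(g - 5)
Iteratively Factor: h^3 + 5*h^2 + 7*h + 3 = (h + 3)*(h^2 + 2*h + 1) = (h + 1)*(h + 3)*(h + 1)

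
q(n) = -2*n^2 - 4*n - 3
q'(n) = -4*n - 4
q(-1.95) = -2.80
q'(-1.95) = 3.80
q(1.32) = -11.76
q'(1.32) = -9.28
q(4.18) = -54.66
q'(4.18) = -20.72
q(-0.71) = -1.17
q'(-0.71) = -1.16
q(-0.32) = -1.92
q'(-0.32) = -2.72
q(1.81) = -16.79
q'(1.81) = -11.24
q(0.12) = -3.51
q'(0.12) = -4.48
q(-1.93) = -2.73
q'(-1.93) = 3.72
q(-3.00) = -9.00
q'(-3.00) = 8.00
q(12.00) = -339.00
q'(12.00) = -52.00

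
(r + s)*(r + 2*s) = r^2 + 3*r*s + 2*s^2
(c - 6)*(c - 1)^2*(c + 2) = c^4 - 6*c^3 - 3*c^2 + 20*c - 12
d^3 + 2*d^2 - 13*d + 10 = (d - 2)*(d - 1)*(d + 5)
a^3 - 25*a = a*(a - 5)*(a + 5)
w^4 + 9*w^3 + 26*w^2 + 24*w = w*(w + 2)*(w + 3)*(w + 4)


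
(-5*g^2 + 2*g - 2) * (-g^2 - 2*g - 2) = 5*g^4 + 8*g^3 + 8*g^2 + 4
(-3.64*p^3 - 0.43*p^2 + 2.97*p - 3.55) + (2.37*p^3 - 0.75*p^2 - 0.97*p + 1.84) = -1.27*p^3 - 1.18*p^2 + 2.0*p - 1.71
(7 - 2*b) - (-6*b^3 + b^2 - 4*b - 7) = 6*b^3 - b^2 + 2*b + 14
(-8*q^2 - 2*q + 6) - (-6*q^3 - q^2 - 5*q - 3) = 6*q^3 - 7*q^2 + 3*q + 9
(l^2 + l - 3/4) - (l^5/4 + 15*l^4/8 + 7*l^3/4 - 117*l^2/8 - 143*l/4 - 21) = -l^5/4 - 15*l^4/8 - 7*l^3/4 + 125*l^2/8 + 147*l/4 + 81/4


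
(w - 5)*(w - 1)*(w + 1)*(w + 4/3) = w^4 - 11*w^3/3 - 23*w^2/3 + 11*w/3 + 20/3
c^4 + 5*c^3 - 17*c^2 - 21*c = c*(c - 3)*(c + 1)*(c + 7)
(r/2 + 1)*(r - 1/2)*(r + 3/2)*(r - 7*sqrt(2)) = r^4/2 - 7*sqrt(2)*r^3/2 + 3*r^3/2 - 21*sqrt(2)*r^2/2 + 5*r^2/8 - 35*sqrt(2)*r/8 - 3*r/4 + 21*sqrt(2)/4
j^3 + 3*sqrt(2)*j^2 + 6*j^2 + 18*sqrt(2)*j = j*(j + 6)*(j + 3*sqrt(2))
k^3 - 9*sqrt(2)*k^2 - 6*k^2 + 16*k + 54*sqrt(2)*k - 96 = (k - 6)*(k - 8*sqrt(2))*(k - sqrt(2))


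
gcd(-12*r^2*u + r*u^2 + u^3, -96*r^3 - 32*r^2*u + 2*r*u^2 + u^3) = 4*r + u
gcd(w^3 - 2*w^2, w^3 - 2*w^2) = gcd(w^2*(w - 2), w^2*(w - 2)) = w^3 - 2*w^2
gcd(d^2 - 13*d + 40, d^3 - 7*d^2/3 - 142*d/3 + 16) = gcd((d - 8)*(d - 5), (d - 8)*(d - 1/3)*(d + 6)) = d - 8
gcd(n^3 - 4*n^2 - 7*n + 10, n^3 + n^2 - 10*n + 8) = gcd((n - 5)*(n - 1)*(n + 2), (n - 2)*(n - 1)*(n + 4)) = n - 1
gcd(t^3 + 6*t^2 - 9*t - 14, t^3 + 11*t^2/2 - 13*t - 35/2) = t^2 + 8*t + 7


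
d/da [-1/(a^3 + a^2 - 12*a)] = (3*a^2 + 2*a - 12)/(a^2*(a^2 + a - 12)^2)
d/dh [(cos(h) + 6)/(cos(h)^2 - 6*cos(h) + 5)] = (cos(h)^2 + 12*cos(h) - 41)*sin(h)/(cos(h)^2 - 6*cos(h) + 5)^2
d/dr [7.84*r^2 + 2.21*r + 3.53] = 15.68*r + 2.21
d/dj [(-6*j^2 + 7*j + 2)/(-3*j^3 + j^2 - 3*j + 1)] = (-18*j^4 + 42*j^3 + 29*j^2 - 16*j + 13)/(9*j^6 - 6*j^5 + 19*j^4 - 12*j^3 + 11*j^2 - 6*j + 1)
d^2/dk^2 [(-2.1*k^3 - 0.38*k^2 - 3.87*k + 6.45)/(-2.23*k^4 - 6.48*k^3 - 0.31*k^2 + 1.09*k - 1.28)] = (20.88618*k^9 + 11.3382119999999*k^8 + 255.178008*k^7 + 347.677604*k^6 - 1848.864774*k^5 - 3446.178612*k^4 - 350.659622*k^3 + 86.88117*k^2 + 345.500154*k + 1.836262)/(11.089567*k^12 + 96.673176*k^11 + 285.540573*k^10 + 282.714153*k^9 - 35.715699*k^8 - 28.982454*k^7 + 161.392948*k^6 + 19.542225*k^5 - 41.810523*k^4 + 27.960395*k^3 + 6.086016*k^2 - 5.357568*k + 2.097152)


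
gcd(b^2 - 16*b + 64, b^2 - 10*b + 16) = b - 8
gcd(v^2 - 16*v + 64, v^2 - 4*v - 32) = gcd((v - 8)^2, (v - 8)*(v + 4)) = v - 8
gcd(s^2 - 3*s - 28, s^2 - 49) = s - 7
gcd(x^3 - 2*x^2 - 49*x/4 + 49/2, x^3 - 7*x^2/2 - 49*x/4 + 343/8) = x^2 - 49/4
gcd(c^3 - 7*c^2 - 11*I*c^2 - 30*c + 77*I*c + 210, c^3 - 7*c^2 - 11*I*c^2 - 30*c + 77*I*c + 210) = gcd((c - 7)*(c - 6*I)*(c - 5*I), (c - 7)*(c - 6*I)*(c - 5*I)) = c^3 + c^2*(-7 - 11*I) + c*(-30 + 77*I) + 210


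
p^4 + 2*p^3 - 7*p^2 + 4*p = p*(p - 1)^2*(p + 4)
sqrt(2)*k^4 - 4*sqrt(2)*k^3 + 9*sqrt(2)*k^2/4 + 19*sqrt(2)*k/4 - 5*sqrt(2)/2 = (k - 5/2)*(k - 2)*(k - 1/2)*(sqrt(2)*k + sqrt(2))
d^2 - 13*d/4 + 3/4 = (d - 3)*(d - 1/4)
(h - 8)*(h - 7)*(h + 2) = h^3 - 13*h^2 + 26*h + 112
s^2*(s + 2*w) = s^3 + 2*s^2*w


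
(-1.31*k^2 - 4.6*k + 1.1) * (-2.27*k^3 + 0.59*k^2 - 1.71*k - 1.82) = 2.9737*k^5 + 9.6691*k^4 - 2.9709*k^3 + 10.8992*k^2 + 6.491*k - 2.002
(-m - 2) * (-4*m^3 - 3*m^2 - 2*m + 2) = 4*m^4 + 11*m^3 + 8*m^2 + 2*m - 4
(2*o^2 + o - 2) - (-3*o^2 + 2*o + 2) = 5*o^2 - o - 4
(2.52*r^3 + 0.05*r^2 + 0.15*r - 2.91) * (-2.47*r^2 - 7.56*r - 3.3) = -6.2244*r^5 - 19.1747*r^4 - 9.0645*r^3 + 5.8887*r^2 + 21.5046*r + 9.603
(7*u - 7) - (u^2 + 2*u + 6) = -u^2 + 5*u - 13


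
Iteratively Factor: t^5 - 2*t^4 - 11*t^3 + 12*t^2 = (t)*(t^4 - 2*t^3 - 11*t^2 + 12*t) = t*(t - 4)*(t^3 + 2*t^2 - 3*t) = t*(t - 4)*(t - 1)*(t^2 + 3*t) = t*(t - 4)*(t - 1)*(t + 3)*(t)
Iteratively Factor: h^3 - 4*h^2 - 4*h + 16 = (h - 2)*(h^2 - 2*h - 8) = (h - 4)*(h - 2)*(h + 2)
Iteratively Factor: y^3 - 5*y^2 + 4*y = (y)*(y^2 - 5*y + 4) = y*(y - 4)*(y - 1)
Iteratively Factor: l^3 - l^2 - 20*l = (l)*(l^2 - l - 20) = l*(l + 4)*(l - 5)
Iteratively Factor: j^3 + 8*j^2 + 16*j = (j + 4)*(j^2 + 4*j) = (j + 4)^2*(j)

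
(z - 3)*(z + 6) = z^2 + 3*z - 18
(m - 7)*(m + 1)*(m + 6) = m^3 - 43*m - 42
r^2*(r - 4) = r^3 - 4*r^2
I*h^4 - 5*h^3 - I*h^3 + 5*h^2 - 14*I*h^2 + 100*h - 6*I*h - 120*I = (h - 5)*(h + 4)*(h + 6*I)*(I*h + 1)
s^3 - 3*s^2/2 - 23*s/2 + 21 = (s - 3)*(s - 2)*(s + 7/2)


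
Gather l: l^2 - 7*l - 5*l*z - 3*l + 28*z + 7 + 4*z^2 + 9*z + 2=l^2 + l*(-5*z - 10) + 4*z^2 + 37*z + 9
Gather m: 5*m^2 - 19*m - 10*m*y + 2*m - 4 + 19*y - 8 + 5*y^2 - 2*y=5*m^2 + m*(-10*y - 17) + 5*y^2 + 17*y - 12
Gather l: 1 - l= 1 - l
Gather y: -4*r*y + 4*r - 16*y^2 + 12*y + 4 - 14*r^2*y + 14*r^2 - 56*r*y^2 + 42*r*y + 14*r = 14*r^2 + 18*r + y^2*(-56*r - 16) + y*(-14*r^2 + 38*r + 12) + 4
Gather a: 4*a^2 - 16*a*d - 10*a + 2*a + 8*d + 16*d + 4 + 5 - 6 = 4*a^2 + a*(-16*d - 8) + 24*d + 3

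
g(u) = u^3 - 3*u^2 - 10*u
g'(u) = 3*u^2 - 6*u - 10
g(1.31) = -16.00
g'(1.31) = -12.71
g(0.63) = -7.24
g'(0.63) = -12.59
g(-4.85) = -136.15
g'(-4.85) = 89.67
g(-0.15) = 1.43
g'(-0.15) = -9.03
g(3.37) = -29.50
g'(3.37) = 3.85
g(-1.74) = 3.05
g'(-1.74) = 9.52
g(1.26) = -15.36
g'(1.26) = -12.80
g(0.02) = -0.20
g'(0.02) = -10.12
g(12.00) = 1176.00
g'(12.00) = 350.00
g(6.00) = 48.00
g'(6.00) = 62.00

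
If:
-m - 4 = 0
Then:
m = -4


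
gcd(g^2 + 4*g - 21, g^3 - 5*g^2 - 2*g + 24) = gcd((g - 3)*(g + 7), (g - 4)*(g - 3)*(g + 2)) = g - 3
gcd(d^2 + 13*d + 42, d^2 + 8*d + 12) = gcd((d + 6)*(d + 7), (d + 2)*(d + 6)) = d + 6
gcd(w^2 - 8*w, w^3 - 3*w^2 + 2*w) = w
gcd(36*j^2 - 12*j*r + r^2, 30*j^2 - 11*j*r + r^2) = -6*j + r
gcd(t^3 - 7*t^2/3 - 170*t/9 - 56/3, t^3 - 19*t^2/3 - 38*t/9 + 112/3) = t^2 - 11*t/3 - 14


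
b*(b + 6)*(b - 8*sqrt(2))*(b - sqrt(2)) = b^4 - 9*sqrt(2)*b^3 + 6*b^3 - 54*sqrt(2)*b^2 + 16*b^2 + 96*b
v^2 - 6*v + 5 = (v - 5)*(v - 1)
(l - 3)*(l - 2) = l^2 - 5*l + 6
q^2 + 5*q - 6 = (q - 1)*(q + 6)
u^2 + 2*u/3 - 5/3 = (u - 1)*(u + 5/3)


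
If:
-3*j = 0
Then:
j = 0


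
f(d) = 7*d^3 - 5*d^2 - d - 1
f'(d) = 21*d^2 - 10*d - 1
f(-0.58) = -3.47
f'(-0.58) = 11.86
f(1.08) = 0.91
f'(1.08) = 12.69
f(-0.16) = -1.00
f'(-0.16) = 1.14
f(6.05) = 1360.05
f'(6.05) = 707.15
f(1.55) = 11.50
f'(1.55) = 33.95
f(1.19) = 2.53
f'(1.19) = 16.84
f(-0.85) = -8.06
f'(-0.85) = 22.67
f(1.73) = 18.55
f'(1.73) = 44.55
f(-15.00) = -24736.00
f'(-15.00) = 4874.00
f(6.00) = 1325.00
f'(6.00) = 695.00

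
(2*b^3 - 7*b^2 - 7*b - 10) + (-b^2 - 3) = 2*b^3 - 8*b^2 - 7*b - 13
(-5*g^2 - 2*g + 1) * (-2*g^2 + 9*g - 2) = 10*g^4 - 41*g^3 - 10*g^2 + 13*g - 2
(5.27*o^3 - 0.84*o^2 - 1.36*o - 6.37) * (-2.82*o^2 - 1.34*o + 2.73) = -14.8614*o^5 - 4.693*o^4 + 19.3479*o^3 + 17.4926*o^2 + 4.823*o - 17.3901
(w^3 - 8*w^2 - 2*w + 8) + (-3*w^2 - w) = w^3 - 11*w^2 - 3*w + 8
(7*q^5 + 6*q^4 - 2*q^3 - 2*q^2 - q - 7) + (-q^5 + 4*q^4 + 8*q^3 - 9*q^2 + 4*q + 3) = 6*q^5 + 10*q^4 + 6*q^3 - 11*q^2 + 3*q - 4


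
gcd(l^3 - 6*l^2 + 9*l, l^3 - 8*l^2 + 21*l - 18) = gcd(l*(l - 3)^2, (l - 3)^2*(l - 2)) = l^2 - 6*l + 9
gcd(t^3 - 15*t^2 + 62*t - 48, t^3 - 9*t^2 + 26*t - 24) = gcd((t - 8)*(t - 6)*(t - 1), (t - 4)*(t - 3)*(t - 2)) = 1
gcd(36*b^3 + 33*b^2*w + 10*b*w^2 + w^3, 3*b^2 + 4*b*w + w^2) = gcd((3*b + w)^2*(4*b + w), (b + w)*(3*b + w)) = 3*b + w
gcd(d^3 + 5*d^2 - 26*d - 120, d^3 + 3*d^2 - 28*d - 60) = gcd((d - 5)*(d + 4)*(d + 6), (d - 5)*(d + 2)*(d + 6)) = d^2 + d - 30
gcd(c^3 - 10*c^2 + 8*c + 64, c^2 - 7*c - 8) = c - 8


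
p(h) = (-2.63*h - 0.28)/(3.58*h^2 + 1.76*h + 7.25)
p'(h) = (-7.16*h - 1.76)*(-2.63*h - 0.28)/(3.58*h^2 + 1.76*h + 7.25)^2 - 2.63/(3.58*h^2 + 1.76*h + 7.25) = (9.4154*h^2 + 2.0048*h - 18.5747)/(12.8164*h^4 + 12.6016*h^3 + 55.0076*h^2 + 25.52*h + 52.5625)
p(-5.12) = 0.14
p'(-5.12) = 0.03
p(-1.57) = 0.29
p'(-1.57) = 0.01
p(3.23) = -0.17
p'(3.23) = 0.03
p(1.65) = -0.23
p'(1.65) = 0.03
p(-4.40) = 0.16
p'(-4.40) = 0.03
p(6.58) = -0.10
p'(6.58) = 0.01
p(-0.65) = 0.19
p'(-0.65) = -0.27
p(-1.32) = 0.29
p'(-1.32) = -0.04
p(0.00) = -0.04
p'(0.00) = -0.35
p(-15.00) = 0.05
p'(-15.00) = 0.00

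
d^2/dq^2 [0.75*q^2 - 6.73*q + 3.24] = 1.50000000000000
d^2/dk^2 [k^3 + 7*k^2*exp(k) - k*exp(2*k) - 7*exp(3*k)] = 7*k^2*exp(k) - 4*k*exp(2*k) + 28*k*exp(k) + 6*k - 63*exp(3*k) - 4*exp(2*k) + 14*exp(k)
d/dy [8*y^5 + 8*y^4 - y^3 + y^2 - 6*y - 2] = 40*y^4 + 32*y^3 - 3*y^2 + 2*y - 6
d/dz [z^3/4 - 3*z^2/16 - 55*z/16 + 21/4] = 3*z^2/4 - 3*z/8 - 55/16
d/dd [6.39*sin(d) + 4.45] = 6.39*cos(d)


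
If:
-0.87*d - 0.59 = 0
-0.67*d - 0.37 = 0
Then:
No Solution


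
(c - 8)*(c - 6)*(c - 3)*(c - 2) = c^4 - 19*c^3 + 124*c^2 - 324*c + 288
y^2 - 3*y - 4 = (y - 4)*(y + 1)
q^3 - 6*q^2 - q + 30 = (q - 5)*(q - 3)*(q + 2)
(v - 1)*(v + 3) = v^2 + 2*v - 3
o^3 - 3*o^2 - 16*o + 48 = (o - 4)*(o - 3)*(o + 4)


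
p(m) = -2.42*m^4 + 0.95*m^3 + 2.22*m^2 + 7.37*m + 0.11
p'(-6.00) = 2174.21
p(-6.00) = -3305.71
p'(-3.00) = 281.06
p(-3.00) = -223.69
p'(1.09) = 3.06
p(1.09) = 8.60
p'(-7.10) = 3584.09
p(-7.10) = -6429.95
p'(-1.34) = 29.83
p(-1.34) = -15.87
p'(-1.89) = 74.51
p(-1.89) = -43.18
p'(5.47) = -1467.37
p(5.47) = -1904.20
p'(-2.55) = 175.09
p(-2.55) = -122.32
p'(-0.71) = 9.12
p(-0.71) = -4.96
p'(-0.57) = 7.56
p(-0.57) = -3.80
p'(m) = -9.68*m^3 + 2.85*m^2 + 4.44*m + 7.37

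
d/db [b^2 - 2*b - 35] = 2*b - 2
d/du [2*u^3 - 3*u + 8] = 6*u^2 - 3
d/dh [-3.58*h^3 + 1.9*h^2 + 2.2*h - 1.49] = -10.74*h^2 + 3.8*h + 2.2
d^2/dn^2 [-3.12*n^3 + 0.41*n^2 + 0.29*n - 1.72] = 0.82 - 18.72*n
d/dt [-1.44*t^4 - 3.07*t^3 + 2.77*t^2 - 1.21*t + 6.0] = -5.76*t^3 - 9.21*t^2 + 5.54*t - 1.21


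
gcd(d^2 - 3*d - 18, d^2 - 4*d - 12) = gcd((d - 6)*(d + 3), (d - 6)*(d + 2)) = d - 6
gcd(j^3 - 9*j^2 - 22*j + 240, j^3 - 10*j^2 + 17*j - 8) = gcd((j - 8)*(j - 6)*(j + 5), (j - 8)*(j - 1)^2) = j - 8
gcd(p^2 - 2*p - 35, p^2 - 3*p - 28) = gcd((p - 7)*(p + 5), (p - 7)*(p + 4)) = p - 7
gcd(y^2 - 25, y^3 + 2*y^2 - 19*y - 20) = y + 5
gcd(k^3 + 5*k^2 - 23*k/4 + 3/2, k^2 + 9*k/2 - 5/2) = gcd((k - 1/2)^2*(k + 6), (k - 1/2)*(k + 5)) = k - 1/2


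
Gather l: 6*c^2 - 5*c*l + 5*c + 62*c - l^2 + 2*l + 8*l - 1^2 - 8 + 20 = 6*c^2 + 67*c - l^2 + l*(10 - 5*c) + 11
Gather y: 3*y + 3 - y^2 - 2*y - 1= -y^2 + y + 2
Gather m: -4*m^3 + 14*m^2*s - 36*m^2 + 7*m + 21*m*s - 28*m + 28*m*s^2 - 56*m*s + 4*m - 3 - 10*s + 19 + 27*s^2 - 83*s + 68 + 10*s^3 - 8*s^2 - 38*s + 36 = -4*m^3 + m^2*(14*s - 36) + m*(28*s^2 - 35*s - 17) + 10*s^3 + 19*s^2 - 131*s + 120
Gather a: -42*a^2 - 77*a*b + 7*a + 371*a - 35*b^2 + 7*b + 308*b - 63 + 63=-42*a^2 + a*(378 - 77*b) - 35*b^2 + 315*b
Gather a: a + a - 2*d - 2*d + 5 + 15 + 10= 2*a - 4*d + 30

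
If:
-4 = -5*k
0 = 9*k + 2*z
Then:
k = 4/5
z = -18/5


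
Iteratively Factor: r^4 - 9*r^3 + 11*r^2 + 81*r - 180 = (r + 3)*(r^3 - 12*r^2 + 47*r - 60) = (r - 4)*(r + 3)*(r^2 - 8*r + 15) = (r - 4)*(r - 3)*(r + 3)*(r - 5)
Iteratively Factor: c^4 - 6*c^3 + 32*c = (c - 4)*(c^3 - 2*c^2 - 8*c) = (c - 4)*(c + 2)*(c^2 - 4*c) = c*(c - 4)*(c + 2)*(c - 4)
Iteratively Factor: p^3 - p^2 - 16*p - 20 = (p + 2)*(p^2 - 3*p - 10) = (p - 5)*(p + 2)*(p + 2)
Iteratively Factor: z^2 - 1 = (z + 1)*(z - 1)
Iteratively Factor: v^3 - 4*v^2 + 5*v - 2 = (v - 1)*(v^2 - 3*v + 2) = (v - 2)*(v - 1)*(v - 1)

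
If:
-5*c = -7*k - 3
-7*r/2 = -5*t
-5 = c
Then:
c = -5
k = -4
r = 10*t/7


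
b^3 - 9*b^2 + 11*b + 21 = (b - 7)*(b - 3)*(b + 1)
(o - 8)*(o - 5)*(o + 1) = o^3 - 12*o^2 + 27*o + 40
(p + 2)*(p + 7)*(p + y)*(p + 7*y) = p^4 + 8*p^3*y + 9*p^3 + 7*p^2*y^2 + 72*p^2*y + 14*p^2 + 63*p*y^2 + 112*p*y + 98*y^2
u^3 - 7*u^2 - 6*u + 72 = (u - 6)*(u - 4)*(u + 3)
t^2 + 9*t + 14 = (t + 2)*(t + 7)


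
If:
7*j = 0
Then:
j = 0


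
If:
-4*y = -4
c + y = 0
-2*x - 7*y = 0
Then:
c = -1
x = -7/2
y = 1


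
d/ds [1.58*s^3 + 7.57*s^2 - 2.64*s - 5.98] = 4.74*s^2 + 15.14*s - 2.64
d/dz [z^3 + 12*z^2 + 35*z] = 3*z^2 + 24*z + 35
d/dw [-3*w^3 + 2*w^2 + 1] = w*(4 - 9*w)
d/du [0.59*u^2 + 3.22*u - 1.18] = 1.18*u + 3.22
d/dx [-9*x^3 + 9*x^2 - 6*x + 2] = -27*x^2 + 18*x - 6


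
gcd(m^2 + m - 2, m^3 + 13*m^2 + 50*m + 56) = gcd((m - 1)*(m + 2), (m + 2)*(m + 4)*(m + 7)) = m + 2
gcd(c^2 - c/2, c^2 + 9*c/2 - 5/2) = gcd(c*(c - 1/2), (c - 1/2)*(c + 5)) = c - 1/2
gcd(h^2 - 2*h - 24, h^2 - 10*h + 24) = h - 6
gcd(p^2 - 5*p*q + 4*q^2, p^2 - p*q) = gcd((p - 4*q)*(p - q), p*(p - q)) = p - q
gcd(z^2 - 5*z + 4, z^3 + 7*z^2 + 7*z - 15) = z - 1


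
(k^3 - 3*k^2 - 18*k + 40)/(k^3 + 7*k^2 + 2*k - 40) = (k - 5)/(k + 5)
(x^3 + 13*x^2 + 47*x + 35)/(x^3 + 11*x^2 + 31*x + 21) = (x + 5)/(x + 3)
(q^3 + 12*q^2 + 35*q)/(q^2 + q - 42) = q*(q + 5)/(q - 6)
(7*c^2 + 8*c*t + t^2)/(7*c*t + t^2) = (c + t)/t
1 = 1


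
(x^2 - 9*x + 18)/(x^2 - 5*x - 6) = (x - 3)/(x + 1)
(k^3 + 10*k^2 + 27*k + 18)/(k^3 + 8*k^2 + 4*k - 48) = (k^2 + 4*k + 3)/(k^2 + 2*k - 8)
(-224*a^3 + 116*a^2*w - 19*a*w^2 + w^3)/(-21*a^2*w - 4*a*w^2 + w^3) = (32*a^2 - 12*a*w + w^2)/(w*(3*a + w))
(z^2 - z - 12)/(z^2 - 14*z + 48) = (z^2 - z - 12)/(z^2 - 14*z + 48)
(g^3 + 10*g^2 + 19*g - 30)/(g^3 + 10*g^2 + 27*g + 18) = (g^2 + 4*g - 5)/(g^2 + 4*g + 3)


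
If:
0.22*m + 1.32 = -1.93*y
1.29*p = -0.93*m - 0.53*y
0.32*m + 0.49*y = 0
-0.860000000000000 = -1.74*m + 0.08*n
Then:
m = 1.27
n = 16.84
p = -0.57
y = -0.83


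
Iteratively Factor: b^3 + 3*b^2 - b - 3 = (b + 1)*(b^2 + 2*b - 3) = (b + 1)*(b + 3)*(b - 1)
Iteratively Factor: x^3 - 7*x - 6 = (x + 1)*(x^2 - x - 6) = (x + 1)*(x + 2)*(x - 3)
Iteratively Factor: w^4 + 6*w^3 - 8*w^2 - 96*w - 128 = (w - 4)*(w^3 + 10*w^2 + 32*w + 32) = (w - 4)*(w + 4)*(w^2 + 6*w + 8) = (w - 4)*(w + 4)^2*(w + 2)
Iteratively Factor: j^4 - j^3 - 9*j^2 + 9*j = (j - 1)*(j^3 - 9*j) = (j - 1)*(j + 3)*(j^2 - 3*j) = j*(j - 1)*(j + 3)*(j - 3)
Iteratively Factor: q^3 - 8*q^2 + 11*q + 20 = (q - 5)*(q^2 - 3*q - 4) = (q - 5)*(q + 1)*(q - 4)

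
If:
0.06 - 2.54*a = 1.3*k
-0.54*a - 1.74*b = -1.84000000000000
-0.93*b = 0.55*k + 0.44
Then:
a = 1.06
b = 0.73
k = -2.03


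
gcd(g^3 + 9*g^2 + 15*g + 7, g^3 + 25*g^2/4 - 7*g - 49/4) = g^2 + 8*g + 7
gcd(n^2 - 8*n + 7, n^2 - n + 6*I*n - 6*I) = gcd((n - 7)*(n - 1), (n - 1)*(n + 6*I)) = n - 1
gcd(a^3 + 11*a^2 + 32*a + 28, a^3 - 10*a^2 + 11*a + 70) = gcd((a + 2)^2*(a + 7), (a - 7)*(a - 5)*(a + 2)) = a + 2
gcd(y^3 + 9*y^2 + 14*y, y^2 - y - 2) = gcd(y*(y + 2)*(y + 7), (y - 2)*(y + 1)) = 1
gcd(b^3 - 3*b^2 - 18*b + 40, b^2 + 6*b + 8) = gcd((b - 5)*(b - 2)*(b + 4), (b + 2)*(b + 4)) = b + 4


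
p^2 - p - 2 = (p - 2)*(p + 1)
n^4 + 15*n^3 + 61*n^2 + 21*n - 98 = (n - 1)*(n + 2)*(n + 7)^2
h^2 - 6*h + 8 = (h - 4)*(h - 2)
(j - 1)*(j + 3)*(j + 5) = j^3 + 7*j^2 + 7*j - 15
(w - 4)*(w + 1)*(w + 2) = w^3 - w^2 - 10*w - 8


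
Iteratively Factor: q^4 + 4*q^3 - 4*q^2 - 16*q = (q - 2)*(q^3 + 6*q^2 + 8*q) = q*(q - 2)*(q^2 + 6*q + 8) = q*(q - 2)*(q + 2)*(q + 4)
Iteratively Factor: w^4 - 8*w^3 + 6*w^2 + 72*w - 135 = (w - 3)*(w^3 - 5*w^2 - 9*w + 45) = (w - 3)^2*(w^2 - 2*w - 15) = (w - 3)^2*(w + 3)*(w - 5)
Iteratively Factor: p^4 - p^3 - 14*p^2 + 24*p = (p + 4)*(p^3 - 5*p^2 + 6*p) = (p - 2)*(p + 4)*(p^2 - 3*p) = p*(p - 2)*(p + 4)*(p - 3)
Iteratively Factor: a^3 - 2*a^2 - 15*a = (a + 3)*(a^2 - 5*a) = (a - 5)*(a + 3)*(a)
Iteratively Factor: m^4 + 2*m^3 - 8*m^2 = (m)*(m^3 + 2*m^2 - 8*m) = m*(m - 2)*(m^2 + 4*m) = m*(m - 2)*(m + 4)*(m)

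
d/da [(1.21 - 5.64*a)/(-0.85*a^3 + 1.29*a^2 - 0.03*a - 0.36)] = (-9.588*a^3 + 10.3611*a^2 - 3.1218*a + 2.0667)/(0.7225*a^6 - 2.193*a^5 + 1.7151*a^4 + 0.5346*a^3 - 0.9279*a^2 + 0.0216*a + 0.1296)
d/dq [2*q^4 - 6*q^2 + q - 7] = 8*q^3 - 12*q + 1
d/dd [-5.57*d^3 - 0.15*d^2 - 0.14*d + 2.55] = -16.71*d^2 - 0.3*d - 0.14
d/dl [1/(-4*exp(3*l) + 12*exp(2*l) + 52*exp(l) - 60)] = (3*exp(2*l) - 6*exp(l) - 13)*exp(l)/(4*(exp(3*l) - 3*exp(2*l) - 13*exp(l) + 15)^2)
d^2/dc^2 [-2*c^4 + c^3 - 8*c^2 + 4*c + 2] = -24*c^2 + 6*c - 16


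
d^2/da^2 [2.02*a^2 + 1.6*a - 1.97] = 4.04000000000000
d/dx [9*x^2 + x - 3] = 18*x + 1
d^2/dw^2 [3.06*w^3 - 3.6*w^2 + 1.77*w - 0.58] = 18.36*w - 7.2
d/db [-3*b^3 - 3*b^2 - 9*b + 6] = -9*b^2 - 6*b - 9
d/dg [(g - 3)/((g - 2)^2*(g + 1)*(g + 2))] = (-3*g^3 + 8*g^2 + 13*g - 10)/(g^7 - 11*g^5 - 2*g^4 + 40*g^3 + 16*g^2 - 48*g - 32)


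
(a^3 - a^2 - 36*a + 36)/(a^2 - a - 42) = (a^2 - 7*a + 6)/(a - 7)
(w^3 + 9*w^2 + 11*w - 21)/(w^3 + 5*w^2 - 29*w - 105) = (w - 1)/(w - 5)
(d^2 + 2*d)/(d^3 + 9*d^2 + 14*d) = 1/(d + 7)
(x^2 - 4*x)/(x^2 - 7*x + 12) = x/(x - 3)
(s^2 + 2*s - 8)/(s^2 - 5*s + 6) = (s + 4)/(s - 3)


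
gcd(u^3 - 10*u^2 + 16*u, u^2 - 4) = u - 2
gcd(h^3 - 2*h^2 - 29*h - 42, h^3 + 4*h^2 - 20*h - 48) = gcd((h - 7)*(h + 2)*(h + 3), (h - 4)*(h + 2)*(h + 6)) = h + 2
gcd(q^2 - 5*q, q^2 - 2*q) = q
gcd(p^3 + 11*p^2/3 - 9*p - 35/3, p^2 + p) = p + 1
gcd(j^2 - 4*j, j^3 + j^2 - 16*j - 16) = j - 4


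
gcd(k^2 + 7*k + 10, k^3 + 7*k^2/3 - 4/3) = k + 2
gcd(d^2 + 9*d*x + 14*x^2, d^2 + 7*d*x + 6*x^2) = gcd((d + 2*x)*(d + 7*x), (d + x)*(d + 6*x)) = 1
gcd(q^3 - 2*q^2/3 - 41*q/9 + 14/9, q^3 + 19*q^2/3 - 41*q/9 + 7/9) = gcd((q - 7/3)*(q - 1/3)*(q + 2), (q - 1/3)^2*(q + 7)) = q - 1/3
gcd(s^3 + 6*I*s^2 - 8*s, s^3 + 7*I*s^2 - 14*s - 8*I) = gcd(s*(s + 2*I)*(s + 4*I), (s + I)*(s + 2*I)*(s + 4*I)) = s^2 + 6*I*s - 8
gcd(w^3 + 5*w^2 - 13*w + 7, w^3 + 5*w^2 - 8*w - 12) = 1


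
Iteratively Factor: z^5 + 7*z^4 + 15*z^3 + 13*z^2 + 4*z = (z + 1)*(z^4 + 6*z^3 + 9*z^2 + 4*z) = (z + 1)*(z + 4)*(z^3 + 2*z^2 + z) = z*(z + 1)*(z + 4)*(z^2 + 2*z + 1) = z*(z + 1)^2*(z + 4)*(z + 1)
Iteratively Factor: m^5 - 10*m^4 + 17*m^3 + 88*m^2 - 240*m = (m + 3)*(m^4 - 13*m^3 + 56*m^2 - 80*m) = (m - 5)*(m + 3)*(m^3 - 8*m^2 + 16*m) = (m - 5)*(m - 4)*(m + 3)*(m^2 - 4*m) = m*(m - 5)*(m - 4)*(m + 3)*(m - 4)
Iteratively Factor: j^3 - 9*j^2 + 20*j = (j - 5)*(j^2 - 4*j) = (j - 5)*(j - 4)*(j)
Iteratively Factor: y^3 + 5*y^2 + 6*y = (y + 2)*(y^2 + 3*y) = (y + 2)*(y + 3)*(y)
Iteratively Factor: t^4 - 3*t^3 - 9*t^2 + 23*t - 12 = (t - 4)*(t^3 + t^2 - 5*t + 3) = (t - 4)*(t - 1)*(t^2 + 2*t - 3) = (t - 4)*(t - 1)^2*(t + 3)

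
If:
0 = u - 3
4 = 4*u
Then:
No Solution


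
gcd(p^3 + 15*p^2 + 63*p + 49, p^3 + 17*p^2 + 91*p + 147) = p^2 + 14*p + 49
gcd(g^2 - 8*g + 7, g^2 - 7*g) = g - 7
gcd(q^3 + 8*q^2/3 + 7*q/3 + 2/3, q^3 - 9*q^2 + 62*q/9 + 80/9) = q + 2/3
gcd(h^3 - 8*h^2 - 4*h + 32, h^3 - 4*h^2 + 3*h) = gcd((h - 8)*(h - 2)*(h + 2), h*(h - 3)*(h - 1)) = 1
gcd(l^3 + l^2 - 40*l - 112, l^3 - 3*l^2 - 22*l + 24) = l + 4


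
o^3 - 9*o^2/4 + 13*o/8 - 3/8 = (o - 1)*(o - 3/4)*(o - 1/2)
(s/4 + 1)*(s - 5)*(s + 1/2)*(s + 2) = s^4/4 + 3*s^3/8 - 43*s^2/8 - 51*s/4 - 5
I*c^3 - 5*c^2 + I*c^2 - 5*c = c*(c + 5*I)*(I*c + I)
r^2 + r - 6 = (r - 2)*(r + 3)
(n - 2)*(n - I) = n^2 - 2*n - I*n + 2*I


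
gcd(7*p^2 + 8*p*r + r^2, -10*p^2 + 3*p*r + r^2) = 1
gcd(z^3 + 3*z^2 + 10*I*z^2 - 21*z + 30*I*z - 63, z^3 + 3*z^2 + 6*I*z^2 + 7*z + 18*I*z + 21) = z^2 + z*(3 + 7*I) + 21*I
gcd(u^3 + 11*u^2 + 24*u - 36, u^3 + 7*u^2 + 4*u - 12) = u^2 + 5*u - 6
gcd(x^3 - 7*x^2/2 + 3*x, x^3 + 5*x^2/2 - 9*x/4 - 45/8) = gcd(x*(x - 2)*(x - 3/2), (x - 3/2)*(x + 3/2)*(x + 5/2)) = x - 3/2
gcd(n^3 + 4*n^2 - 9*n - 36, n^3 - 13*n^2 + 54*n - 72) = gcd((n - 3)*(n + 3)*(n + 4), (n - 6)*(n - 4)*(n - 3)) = n - 3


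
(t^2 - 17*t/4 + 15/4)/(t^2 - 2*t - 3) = (t - 5/4)/(t + 1)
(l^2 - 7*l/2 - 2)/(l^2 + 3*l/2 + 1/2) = (l - 4)/(l + 1)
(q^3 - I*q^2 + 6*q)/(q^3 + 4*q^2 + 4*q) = (q^2 - I*q + 6)/(q^2 + 4*q + 4)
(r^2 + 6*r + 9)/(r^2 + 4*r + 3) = (r + 3)/(r + 1)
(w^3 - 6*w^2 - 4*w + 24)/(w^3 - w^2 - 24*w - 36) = (w - 2)/(w + 3)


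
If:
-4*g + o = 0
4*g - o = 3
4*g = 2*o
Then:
No Solution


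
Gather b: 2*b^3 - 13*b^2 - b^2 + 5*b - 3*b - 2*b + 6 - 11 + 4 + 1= 2*b^3 - 14*b^2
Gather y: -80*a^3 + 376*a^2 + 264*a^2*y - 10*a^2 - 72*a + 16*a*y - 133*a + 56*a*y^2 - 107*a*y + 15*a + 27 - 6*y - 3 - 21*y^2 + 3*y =-80*a^3 + 366*a^2 - 190*a + y^2*(56*a - 21) + y*(264*a^2 - 91*a - 3) + 24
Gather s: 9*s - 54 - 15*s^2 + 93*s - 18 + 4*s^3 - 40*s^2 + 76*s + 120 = 4*s^3 - 55*s^2 + 178*s + 48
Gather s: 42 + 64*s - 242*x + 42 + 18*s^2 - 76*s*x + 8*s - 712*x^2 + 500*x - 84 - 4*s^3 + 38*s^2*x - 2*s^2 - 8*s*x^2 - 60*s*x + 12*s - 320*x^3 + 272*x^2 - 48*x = -4*s^3 + s^2*(38*x + 16) + s*(-8*x^2 - 136*x + 84) - 320*x^3 - 440*x^2 + 210*x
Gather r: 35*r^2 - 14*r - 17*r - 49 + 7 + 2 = 35*r^2 - 31*r - 40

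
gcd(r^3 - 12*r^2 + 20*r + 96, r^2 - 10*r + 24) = r - 6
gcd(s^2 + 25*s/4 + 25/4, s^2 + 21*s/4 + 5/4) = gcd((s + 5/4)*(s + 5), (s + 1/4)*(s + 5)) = s + 5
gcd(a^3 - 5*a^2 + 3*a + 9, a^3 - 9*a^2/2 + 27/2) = a^2 - 6*a + 9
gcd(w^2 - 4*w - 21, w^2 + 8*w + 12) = 1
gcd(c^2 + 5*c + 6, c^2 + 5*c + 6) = c^2 + 5*c + 6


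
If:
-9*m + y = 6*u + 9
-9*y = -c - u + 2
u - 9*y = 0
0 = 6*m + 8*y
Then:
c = 2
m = 12/41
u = -81/41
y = -9/41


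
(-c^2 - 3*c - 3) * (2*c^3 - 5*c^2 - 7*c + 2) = -2*c^5 - c^4 + 16*c^3 + 34*c^2 + 15*c - 6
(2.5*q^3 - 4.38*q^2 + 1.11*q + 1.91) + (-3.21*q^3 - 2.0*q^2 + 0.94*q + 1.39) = -0.71*q^3 - 6.38*q^2 + 2.05*q + 3.3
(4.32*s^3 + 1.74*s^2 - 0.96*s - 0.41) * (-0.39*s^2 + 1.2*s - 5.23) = -1.6848*s^5 + 4.5054*s^4 - 20.1312*s^3 - 10.0923*s^2 + 4.5288*s + 2.1443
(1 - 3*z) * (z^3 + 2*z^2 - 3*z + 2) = -3*z^4 - 5*z^3 + 11*z^2 - 9*z + 2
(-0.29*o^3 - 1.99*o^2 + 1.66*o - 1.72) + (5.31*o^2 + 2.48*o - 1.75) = -0.29*o^3 + 3.32*o^2 + 4.14*o - 3.47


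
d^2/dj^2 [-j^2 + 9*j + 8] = -2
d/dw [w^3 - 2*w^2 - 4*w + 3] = 3*w^2 - 4*w - 4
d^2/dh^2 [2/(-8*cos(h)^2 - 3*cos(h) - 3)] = 2*(256*sin(h)^4 - 41*sin(h)^2 - 99*cos(h) + 18*cos(3*h) - 185)/(-8*sin(h)^2 + 3*cos(h) + 11)^3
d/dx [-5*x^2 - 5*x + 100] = -10*x - 5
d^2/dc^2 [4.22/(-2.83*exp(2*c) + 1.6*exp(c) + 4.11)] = (4.22*(5.66*exp(c) - 1.6)*(11.32*exp(c) - 3.2)*exp(c) + (47.7704*exp(c) - 6.752)*(-2.83*exp(2*c) + 1.6*exp(c) + 4.11))*exp(c)/(-2.83*exp(2*c) + 1.6*exp(c) + 4.11)^3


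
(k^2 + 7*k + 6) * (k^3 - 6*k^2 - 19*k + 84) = k^5 + k^4 - 55*k^3 - 85*k^2 + 474*k + 504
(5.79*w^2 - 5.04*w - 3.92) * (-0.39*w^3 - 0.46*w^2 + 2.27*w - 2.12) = -2.2581*w^5 - 0.6978*w^4 + 16.9905*w^3 - 21.9124*w^2 + 1.7864*w + 8.3104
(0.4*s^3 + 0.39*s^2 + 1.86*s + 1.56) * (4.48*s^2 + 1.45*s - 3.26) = 1.792*s^5 + 2.3272*s^4 + 7.5943*s^3 + 8.4144*s^2 - 3.8016*s - 5.0856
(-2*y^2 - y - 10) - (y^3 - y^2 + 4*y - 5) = -y^3 - y^2 - 5*y - 5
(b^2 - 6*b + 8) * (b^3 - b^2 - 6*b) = b^5 - 7*b^4 + 8*b^3 + 28*b^2 - 48*b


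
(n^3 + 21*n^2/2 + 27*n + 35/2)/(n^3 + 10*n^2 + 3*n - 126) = (2*n^2 + 7*n + 5)/(2*(n^2 + 3*n - 18))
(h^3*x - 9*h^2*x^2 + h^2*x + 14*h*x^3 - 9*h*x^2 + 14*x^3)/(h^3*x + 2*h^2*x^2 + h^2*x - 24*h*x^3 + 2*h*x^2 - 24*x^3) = (-h^2 + 9*h*x - 14*x^2)/(-h^2 - 2*h*x + 24*x^2)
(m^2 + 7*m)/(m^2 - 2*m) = (m + 7)/(m - 2)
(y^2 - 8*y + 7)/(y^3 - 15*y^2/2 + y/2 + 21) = 2*(y - 1)/(2*y^2 - y - 6)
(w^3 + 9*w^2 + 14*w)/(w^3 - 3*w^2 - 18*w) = (w^2 + 9*w + 14)/(w^2 - 3*w - 18)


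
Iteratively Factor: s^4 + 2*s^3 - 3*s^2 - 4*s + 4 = (s - 1)*(s^3 + 3*s^2 - 4) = (s - 1)^2*(s^2 + 4*s + 4) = (s - 1)^2*(s + 2)*(s + 2)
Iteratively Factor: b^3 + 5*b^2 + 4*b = (b + 4)*(b^2 + b) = b*(b + 4)*(b + 1)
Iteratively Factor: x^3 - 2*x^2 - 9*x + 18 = (x - 3)*(x^2 + x - 6) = (x - 3)*(x - 2)*(x + 3)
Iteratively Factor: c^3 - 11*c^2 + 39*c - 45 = (c - 5)*(c^2 - 6*c + 9) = (c - 5)*(c - 3)*(c - 3)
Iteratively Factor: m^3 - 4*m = (m)*(m^2 - 4) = m*(m + 2)*(m - 2)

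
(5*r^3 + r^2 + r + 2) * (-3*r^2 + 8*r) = -15*r^5 + 37*r^4 + 5*r^3 + 2*r^2 + 16*r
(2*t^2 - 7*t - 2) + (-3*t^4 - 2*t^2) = -3*t^4 - 7*t - 2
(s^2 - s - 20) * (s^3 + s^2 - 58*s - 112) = s^5 - 79*s^3 - 74*s^2 + 1272*s + 2240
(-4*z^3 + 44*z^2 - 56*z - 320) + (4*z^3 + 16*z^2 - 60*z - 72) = 60*z^2 - 116*z - 392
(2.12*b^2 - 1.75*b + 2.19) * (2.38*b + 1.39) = 5.0456*b^3 - 1.2182*b^2 + 2.7797*b + 3.0441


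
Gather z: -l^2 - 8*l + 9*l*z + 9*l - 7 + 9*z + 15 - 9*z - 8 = -l^2 + 9*l*z + l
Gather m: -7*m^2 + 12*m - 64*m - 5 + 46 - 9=-7*m^2 - 52*m + 32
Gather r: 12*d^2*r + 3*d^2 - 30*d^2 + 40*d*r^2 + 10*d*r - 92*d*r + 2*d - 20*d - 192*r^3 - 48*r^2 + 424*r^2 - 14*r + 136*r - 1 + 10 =-27*d^2 - 18*d - 192*r^3 + r^2*(40*d + 376) + r*(12*d^2 - 82*d + 122) + 9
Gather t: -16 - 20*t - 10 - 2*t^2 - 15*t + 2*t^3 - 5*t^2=2*t^3 - 7*t^2 - 35*t - 26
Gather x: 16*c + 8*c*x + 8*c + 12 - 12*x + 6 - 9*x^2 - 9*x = 24*c - 9*x^2 + x*(8*c - 21) + 18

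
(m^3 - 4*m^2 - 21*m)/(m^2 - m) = (m^2 - 4*m - 21)/(m - 1)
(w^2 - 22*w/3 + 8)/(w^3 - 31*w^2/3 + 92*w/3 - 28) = (3*w - 4)/(3*w^2 - 13*w + 14)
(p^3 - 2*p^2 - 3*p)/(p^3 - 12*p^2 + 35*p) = (p^2 - 2*p - 3)/(p^2 - 12*p + 35)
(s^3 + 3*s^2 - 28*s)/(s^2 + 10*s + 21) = s*(s - 4)/(s + 3)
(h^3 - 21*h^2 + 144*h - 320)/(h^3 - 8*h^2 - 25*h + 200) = (h - 8)/(h + 5)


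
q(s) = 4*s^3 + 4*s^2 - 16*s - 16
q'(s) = 12*s^2 + 8*s - 16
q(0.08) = -17.25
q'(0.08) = -15.28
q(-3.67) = -101.13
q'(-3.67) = 116.27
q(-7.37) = -1282.07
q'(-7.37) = 576.84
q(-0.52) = -7.16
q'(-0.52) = -16.92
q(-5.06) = -350.84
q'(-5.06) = 250.76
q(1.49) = -17.73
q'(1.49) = 22.56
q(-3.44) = -76.46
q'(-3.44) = 98.48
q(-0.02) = -15.68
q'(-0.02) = -16.16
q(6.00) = 896.00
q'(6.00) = 464.00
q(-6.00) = -640.00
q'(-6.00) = 368.00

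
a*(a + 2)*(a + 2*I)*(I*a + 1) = I*a^4 - a^3 + 2*I*a^3 - 2*a^2 + 2*I*a^2 + 4*I*a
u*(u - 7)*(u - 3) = u^3 - 10*u^2 + 21*u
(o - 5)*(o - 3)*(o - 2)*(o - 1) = o^4 - 11*o^3 + 41*o^2 - 61*o + 30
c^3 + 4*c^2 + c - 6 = (c - 1)*(c + 2)*(c + 3)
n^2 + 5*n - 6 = (n - 1)*(n + 6)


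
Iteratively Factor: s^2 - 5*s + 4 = (s - 4)*(s - 1)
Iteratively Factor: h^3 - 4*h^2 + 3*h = (h)*(h^2 - 4*h + 3) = h*(h - 3)*(h - 1)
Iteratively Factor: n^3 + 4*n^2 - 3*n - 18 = (n + 3)*(n^2 + n - 6) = (n + 3)^2*(n - 2)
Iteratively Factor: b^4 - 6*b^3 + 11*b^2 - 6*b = (b - 3)*(b^3 - 3*b^2 + 2*b) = b*(b - 3)*(b^2 - 3*b + 2) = b*(b - 3)*(b - 2)*(b - 1)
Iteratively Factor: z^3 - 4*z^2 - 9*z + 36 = (z - 4)*(z^2 - 9) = (z - 4)*(z + 3)*(z - 3)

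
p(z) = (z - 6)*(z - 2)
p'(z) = 2*z - 8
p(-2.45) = 37.60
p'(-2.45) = -12.90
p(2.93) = -2.86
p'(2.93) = -2.14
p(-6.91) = 115.03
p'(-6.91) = -21.82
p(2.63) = -2.12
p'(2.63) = -2.74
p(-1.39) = 25.05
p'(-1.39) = -10.78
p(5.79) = -0.80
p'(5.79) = 3.58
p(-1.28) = 23.88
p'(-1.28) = -10.56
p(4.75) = -3.44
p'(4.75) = 1.50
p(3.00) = -3.00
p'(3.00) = -2.00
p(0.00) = 12.00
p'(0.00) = -8.00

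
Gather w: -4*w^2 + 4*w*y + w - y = -4*w^2 + w*(4*y + 1) - y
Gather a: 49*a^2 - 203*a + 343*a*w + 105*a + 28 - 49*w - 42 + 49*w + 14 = 49*a^2 + a*(343*w - 98)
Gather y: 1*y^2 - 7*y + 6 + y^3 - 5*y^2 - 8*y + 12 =y^3 - 4*y^2 - 15*y + 18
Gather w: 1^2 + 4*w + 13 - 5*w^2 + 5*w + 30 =-5*w^2 + 9*w + 44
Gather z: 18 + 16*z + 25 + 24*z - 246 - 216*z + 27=-176*z - 176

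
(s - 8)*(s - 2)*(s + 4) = s^3 - 6*s^2 - 24*s + 64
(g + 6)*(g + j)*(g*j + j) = g^3*j + g^2*j^2 + 7*g^2*j + 7*g*j^2 + 6*g*j + 6*j^2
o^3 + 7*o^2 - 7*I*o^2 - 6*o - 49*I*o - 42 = (o + 7)*(o - 6*I)*(o - I)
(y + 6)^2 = y^2 + 12*y + 36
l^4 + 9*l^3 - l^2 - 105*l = l*(l - 3)*(l + 5)*(l + 7)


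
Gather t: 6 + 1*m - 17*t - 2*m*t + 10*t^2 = m + 10*t^2 + t*(-2*m - 17) + 6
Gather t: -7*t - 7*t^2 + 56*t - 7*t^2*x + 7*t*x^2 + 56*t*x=t^2*(-7*x - 7) + t*(7*x^2 + 56*x + 49)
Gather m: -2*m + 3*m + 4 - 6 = m - 2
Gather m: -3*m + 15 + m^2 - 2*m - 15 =m^2 - 5*m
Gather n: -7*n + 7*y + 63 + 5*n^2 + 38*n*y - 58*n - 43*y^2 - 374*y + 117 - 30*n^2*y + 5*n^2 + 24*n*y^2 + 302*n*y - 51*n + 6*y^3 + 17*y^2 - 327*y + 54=n^2*(10 - 30*y) + n*(24*y^2 + 340*y - 116) + 6*y^3 - 26*y^2 - 694*y + 234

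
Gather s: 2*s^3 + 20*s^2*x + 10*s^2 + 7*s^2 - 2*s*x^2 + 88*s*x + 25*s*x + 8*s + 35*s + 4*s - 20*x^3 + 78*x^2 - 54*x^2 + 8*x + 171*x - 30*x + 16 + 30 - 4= 2*s^3 + s^2*(20*x + 17) + s*(-2*x^2 + 113*x + 47) - 20*x^3 + 24*x^2 + 149*x + 42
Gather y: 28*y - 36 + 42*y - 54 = 70*y - 90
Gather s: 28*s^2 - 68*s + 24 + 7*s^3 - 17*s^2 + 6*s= 7*s^3 + 11*s^2 - 62*s + 24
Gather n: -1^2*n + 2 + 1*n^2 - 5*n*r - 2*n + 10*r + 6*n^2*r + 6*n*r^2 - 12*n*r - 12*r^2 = n^2*(6*r + 1) + n*(6*r^2 - 17*r - 3) - 12*r^2 + 10*r + 2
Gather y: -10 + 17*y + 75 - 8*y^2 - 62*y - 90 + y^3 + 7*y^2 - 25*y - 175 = y^3 - y^2 - 70*y - 200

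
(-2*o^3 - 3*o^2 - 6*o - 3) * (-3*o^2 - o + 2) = 6*o^5 + 11*o^4 + 17*o^3 + 9*o^2 - 9*o - 6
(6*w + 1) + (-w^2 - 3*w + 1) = -w^2 + 3*w + 2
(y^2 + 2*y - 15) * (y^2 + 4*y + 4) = y^4 + 6*y^3 - 3*y^2 - 52*y - 60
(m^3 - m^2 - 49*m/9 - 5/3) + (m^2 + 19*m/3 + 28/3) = m^3 + 8*m/9 + 23/3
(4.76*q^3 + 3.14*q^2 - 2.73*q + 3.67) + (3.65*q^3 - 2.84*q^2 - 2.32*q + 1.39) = 8.41*q^3 + 0.3*q^2 - 5.05*q + 5.06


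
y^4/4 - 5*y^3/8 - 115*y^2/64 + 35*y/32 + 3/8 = (y/4 + 1/2)*(y - 4)*(y - 3/4)*(y + 1/4)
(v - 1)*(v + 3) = v^2 + 2*v - 3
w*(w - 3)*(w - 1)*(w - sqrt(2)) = w^4 - 4*w^3 - sqrt(2)*w^3 + 3*w^2 + 4*sqrt(2)*w^2 - 3*sqrt(2)*w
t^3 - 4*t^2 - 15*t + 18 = (t - 6)*(t - 1)*(t + 3)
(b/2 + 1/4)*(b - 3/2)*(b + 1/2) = b^3/2 - b^2/4 - 5*b/8 - 3/16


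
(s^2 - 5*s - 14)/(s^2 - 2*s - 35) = (s + 2)/(s + 5)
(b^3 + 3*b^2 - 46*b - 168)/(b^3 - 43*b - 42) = (b + 4)/(b + 1)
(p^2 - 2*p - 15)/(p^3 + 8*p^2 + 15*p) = (p - 5)/(p*(p + 5))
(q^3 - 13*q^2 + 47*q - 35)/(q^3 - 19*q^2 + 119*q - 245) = (q - 1)/(q - 7)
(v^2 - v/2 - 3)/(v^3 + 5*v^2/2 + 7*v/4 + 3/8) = 4*(v - 2)/(4*v^2 + 4*v + 1)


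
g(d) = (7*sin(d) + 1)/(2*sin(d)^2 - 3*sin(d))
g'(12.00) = 0.20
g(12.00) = -1.26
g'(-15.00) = 0.03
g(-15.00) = -1.27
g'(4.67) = 0.01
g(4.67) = -1.20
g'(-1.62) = 0.01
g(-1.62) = -1.20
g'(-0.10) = 31.79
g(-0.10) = 0.94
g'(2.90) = -3.31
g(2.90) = -4.43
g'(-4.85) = -1.98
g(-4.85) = -7.86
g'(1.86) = 3.62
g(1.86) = -7.43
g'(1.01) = -4.53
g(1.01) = -6.26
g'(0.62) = -2.89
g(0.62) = -4.75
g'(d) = (-4*sin(d)*cos(d) + 3*cos(d))*(7*sin(d) + 1)/(2*sin(d)^2 - 3*sin(d))^2 + 7*cos(d)/(2*sin(d)^2 - 3*sin(d)) = (-14*cos(d) - 4/tan(d) + 3*cos(d)/sin(d)^2)/(2*sin(d) - 3)^2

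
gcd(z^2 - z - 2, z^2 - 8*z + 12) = z - 2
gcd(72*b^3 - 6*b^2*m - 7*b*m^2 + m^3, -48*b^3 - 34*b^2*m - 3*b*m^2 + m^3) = 3*b + m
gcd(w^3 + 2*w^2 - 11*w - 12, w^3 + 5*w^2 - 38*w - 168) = w + 4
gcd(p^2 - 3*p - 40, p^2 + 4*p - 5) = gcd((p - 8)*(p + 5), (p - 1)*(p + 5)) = p + 5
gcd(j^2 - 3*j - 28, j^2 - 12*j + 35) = j - 7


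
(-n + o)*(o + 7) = -n*o - 7*n + o^2 + 7*o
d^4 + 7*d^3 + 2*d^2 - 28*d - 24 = (d - 2)*(d + 1)*(d + 2)*(d + 6)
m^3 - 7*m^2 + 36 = (m - 6)*(m - 3)*(m + 2)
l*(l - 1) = l^2 - l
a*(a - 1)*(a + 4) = a^3 + 3*a^2 - 4*a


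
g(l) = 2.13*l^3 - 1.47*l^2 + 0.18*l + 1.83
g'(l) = 6.39*l^2 - 2.94*l + 0.18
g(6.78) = 599.32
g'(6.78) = 273.98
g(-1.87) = -17.58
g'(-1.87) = 28.02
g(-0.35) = 1.50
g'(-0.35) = 1.99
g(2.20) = 17.79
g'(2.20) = 24.64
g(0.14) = 1.83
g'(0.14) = -0.11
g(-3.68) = -124.89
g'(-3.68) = 97.54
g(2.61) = 30.16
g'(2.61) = 36.04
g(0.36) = 1.80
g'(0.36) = -0.05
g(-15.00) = -7520.37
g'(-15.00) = 1482.03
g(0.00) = 1.83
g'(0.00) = 0.18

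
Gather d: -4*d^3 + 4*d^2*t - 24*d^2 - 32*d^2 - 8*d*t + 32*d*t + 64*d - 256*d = -4*d^3 + d^2*(4*t - 56) + d*(24*t - 192)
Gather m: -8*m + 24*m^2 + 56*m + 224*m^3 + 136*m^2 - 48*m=224*m^3 + 160*m^2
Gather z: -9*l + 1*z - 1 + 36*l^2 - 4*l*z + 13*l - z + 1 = 36*l^2 - 4*l*z + 4*l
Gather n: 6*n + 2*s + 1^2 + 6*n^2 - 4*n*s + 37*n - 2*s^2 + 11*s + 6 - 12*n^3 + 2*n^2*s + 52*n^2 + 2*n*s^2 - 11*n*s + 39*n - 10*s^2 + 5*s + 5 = -12*n^3 + n^2*(2*s + 58) + n*(2*s^2 - 15*s + 82) - 12*s^2 + 18*s + 12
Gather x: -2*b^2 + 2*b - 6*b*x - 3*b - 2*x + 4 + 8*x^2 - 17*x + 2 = -2*b^2 - b + 8*x^2 + x*(-6*b - 19) + 6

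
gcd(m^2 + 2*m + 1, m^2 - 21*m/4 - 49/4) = 1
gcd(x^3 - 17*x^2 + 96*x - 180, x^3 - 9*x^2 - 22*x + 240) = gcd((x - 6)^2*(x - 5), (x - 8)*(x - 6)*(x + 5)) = x - 6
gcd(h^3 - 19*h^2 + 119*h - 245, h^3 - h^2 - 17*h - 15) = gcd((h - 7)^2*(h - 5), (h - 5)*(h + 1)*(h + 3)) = h - 5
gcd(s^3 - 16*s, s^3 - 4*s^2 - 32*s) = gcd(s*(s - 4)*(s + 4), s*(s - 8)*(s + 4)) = s^2 + 4*s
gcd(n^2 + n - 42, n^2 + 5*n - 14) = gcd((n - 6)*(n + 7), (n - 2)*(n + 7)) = n + 7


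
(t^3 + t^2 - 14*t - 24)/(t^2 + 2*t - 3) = (t^2 - 2*t - 8)/(t - 1)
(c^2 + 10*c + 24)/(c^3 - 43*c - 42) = (c + 4)/(c^2 - 6*c - 7)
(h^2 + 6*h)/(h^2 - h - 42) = h/(h - 7)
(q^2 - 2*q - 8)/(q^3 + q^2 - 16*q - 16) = (q + 2)/(q^2 + 5*q + 4)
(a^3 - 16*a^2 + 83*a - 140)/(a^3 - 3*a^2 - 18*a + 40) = (a^2 - 11*a + 28)/(a^2 + 2*a - 8)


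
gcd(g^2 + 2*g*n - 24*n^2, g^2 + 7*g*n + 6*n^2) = g + 6*n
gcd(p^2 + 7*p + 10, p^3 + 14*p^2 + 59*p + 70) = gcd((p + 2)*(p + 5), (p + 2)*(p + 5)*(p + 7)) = p^2 + 7*p + 10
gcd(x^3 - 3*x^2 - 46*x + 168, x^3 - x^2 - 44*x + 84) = x^2 + x - 42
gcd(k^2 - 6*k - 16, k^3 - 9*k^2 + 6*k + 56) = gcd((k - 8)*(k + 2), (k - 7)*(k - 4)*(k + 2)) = k + 2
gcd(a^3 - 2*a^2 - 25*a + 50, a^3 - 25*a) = a^2 - 25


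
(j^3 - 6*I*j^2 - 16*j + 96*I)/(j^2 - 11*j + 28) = (j^2 + j*(4 - 6*I) - 24*I)/(j - 7)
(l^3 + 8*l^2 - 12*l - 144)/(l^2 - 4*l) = l + 12 + 36/l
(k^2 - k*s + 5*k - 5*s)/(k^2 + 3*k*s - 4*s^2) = (k + 5)/(k + 4*s)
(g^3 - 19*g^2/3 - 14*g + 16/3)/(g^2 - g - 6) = (3*g^2 - 25*g + 8)/(3*(g - 3))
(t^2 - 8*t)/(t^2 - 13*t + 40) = t/(t - 5)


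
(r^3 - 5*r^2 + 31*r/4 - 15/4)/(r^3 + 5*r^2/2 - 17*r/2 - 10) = (2*r^2 - 5*r + 3)/(2*(r^2 + 5*r + 4))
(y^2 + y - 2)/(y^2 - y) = (y + 2)/y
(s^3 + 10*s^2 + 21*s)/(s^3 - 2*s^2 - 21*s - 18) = s*(s + 7)/(s^2 - 5*s - 6)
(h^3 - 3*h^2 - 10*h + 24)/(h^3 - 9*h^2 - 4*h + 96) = (h - 2)/(h - 8)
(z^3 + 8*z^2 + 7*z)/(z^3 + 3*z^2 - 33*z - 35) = z/(z - 5)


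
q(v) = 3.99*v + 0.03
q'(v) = 3.99000000000000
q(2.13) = 8.53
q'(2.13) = 3.99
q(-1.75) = -6.95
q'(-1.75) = 3.99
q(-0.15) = -0.57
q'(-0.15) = 3.99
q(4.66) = 18.62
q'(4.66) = 3.99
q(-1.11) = -4.40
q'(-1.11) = 3.99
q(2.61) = 10.44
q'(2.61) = 3.99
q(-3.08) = -12.26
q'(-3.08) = 3.99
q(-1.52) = -6.03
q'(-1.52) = 3.99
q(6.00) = 23.97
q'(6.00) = 3.99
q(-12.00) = -47.85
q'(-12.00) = 3.99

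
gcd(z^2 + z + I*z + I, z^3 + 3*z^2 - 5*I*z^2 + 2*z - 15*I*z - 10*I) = z + 1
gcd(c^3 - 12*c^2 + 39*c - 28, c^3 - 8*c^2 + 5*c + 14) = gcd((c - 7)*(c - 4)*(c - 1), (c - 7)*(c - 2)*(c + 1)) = c - 7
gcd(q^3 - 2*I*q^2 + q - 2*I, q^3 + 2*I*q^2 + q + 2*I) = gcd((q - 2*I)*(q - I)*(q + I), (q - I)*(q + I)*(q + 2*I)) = q^2 + 1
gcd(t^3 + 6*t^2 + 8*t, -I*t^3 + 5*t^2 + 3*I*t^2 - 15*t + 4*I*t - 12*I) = 1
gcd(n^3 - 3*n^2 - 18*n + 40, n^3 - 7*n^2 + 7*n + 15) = n - 5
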